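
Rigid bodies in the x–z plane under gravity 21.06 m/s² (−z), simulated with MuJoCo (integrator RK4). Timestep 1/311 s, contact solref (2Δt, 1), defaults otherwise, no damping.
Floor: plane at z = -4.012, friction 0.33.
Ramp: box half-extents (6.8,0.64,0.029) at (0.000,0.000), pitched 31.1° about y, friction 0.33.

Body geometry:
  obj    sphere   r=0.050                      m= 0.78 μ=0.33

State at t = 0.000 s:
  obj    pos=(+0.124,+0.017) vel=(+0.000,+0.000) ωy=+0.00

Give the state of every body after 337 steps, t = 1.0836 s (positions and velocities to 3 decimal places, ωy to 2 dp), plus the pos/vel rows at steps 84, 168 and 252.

State at t = 1.0836 s:
  obj    pos=(+4.030,-2.339) vel=(+7.210,-4.349) ωy=+168.38

Key-timestep trajectory:
   step    t(s)  obj.x    obj.z    obj.vx   obj.vz 
     84  0.2701   +0.367  -0.129  +1.797  -1.084
    168  0.5402   +1.095  -0.568  +3.594  -2.168
    252  0.8103   +2.308  -1.300  +5.391  -3.252


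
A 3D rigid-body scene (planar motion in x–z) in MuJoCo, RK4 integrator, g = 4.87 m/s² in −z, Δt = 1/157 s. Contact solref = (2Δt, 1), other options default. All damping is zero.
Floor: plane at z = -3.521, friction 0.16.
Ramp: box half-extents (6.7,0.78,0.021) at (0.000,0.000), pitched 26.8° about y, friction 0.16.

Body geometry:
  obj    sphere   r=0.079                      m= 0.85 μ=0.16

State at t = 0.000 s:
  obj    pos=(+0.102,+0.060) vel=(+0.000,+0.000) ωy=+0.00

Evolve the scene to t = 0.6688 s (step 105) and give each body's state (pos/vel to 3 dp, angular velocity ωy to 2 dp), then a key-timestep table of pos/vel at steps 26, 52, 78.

State at t = 0.6688 s:
  obj    pos=(+0.415,-0.098) vel=(+0.936,-0.473) ωy=+13.27

Key-timestep trajectory:
   step    t(s)  obj.x    obj.z    obj.vx   obj.vz 
     26  0.1656   +0.121  +0.051  +0.232  -0.117
     52  0.3312   +0.179  +0.022  +0.464  -0.234
     78  0.4968   +0.275  -0.027  +0.696  -0.351


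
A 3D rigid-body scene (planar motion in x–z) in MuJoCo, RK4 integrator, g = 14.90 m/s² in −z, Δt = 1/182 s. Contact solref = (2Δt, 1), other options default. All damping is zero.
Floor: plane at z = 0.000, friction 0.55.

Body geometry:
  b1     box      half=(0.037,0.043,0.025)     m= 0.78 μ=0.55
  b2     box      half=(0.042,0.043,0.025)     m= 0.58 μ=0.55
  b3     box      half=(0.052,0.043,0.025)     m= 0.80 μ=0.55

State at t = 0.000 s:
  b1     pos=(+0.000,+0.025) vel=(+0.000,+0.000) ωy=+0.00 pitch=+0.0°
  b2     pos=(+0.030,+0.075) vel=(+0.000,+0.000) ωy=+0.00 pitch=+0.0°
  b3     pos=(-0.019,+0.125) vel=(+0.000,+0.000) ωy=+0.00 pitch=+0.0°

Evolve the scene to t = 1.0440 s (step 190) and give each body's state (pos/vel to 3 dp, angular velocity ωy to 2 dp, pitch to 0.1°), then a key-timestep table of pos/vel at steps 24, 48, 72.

State at t = 1.0440 s:
  b1     pos=(+0.000,+0.025) vel=(+0.000,+0.000) ωy=+0.00 pitch=+0.0°
  b2     pos=(+0.030,+0.075) vel=(+0.000,+0.000) ωy=+0.00 pitch=+0.0°
  b3     pos=(-0.170,+0.025) vel=(+0.000,+0.000) ωy=+0.00 pitch=+180.0°

Key-timestep trajectory:
   step    t(s)  b1.x    b1.z    b1.vx   b1.vz   b2.x    b2.z    b2.vx   b2.vz   b3.x    b3.z    b3.vx   b3.vz 
     24  0.1319   +0.000  +0.025  +0.000  +0.000   +0.030  +0.075  +0.001  +0.000   -0.033  +0.115  -0.216  -0.288
     48  0.2637   +0.000  +0.025  +0.000  +0.000   +0.030  +0.075  +0.000  +0.000   -0.095  +0.053  -0.439  +0.207
     72  0.3956   +0.000  +0.025  +0.000  +0.000   +0.030  +0.075  +0.000  +0.000   -0.152  +0.044  -0.533  -0.442


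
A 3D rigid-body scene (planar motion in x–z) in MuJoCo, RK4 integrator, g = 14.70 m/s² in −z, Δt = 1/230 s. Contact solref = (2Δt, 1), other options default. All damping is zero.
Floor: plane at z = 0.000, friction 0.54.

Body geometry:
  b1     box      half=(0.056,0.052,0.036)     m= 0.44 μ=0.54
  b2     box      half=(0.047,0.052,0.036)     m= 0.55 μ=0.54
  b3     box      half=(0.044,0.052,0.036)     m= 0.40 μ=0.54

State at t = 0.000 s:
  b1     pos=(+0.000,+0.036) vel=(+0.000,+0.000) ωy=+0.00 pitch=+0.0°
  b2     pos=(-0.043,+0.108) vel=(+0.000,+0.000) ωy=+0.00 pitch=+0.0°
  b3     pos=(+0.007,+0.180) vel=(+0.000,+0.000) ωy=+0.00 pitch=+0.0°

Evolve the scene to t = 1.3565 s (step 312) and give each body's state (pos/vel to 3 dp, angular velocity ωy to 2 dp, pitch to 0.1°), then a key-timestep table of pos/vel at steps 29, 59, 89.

State at t = 1.3565 s:
  b1     pos=(+0.000,+0.036) vel=(+0.000,+0.000) ωy=+0.00 pitch=+0.0°
  b2     pos=(-0.043,+0.108) vel=(+0.000,+0.000) ωy=+0.00 pitch=+0.0°
  b3     pos=(+0.114,+0.036) vel=(+0.000,+0.000) ωy=+0.00 pitch=+180.0°

Key-timestep trajectory:
   step    t(s)  b1.x    b1.z    b1.vx   b1.vz   b2.x    b2.z    b2.vx   b2.vz   b3.x    b3.z    b3.vx   b3.vz 
     29  0.1261   +0.000  +0.036  +0.000  +0.000   -0.043  +0.108  -0.001  +0.000   +0.014  +0.179  +0.137  -0.044
     59  0.2565   +0.000  +0.036  +0.000  +0.000   -0.043  +0.108  +0.000  +0.000   +0.048  +0.130  +0.319  -1.098
     89  0.3870   +0.000  +0.036  +0.000  +0.000   -0.043  +0.108  +0.000  +0.000   +0.098  +0.088  +0.438  -0.789


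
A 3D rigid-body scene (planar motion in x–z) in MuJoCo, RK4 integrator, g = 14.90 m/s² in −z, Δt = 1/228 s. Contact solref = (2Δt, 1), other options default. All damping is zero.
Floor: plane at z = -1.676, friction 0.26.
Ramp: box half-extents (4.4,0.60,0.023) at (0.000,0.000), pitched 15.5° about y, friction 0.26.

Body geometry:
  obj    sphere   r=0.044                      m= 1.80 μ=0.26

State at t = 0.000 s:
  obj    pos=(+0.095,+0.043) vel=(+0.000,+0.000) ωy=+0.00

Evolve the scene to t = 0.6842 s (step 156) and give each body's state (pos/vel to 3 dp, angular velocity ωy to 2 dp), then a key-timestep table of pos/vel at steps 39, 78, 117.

State at t = 0.6842 s:
  obj    pos=(+0.737,-0.135) vel=(+1.875,-0.520) ωy=+44.22

Key-timestep trajectory:
   step    t(s)  obj.x    obj.z    obj.vx   obj.vz 
     39  0.1711   +0.135  +0.032  +0.469  -0.130
     78  0.3421   +0.255  -0.001  +0.938  -0.260
    117  0.5132   +0.456  -0.057  +1.407  -0.390


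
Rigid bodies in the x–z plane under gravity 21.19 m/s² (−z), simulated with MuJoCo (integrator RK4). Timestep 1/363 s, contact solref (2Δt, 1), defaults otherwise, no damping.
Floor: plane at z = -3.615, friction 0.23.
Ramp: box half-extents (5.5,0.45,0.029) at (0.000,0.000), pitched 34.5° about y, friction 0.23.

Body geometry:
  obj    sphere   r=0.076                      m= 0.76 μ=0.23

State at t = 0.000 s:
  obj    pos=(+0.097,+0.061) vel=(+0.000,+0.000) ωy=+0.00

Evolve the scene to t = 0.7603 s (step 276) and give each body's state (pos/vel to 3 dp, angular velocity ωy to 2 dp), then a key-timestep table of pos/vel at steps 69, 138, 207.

State at t = 0.7603 s:
  obj    pos=(+2.139,-1.343) vel=(+5.372,-3.692) ωy=+85.75

Key-timestep trajectory:
   step    t(s)  obj.x    obj.z    obj.vx   obj.vz 
     69  0.1901   +0.225  -0.027  +1.343  -0.923
    138  0.3802   +0.608  -0.290  +2.686  -1.846
    207  0.5702   +1.246  -0.729  +4.029  -2.769


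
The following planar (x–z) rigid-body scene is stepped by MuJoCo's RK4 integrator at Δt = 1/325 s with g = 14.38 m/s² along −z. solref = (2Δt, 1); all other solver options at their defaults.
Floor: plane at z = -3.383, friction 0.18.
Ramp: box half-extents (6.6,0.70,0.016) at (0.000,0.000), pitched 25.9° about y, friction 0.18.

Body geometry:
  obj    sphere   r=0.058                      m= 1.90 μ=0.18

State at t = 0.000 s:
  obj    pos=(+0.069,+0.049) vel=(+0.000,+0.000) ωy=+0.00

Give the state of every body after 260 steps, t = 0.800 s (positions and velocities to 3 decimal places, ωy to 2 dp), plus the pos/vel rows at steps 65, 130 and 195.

State at t = 0.800 s:
  obj    pos=(+1.361,-0.578) vel=(+3.229,-1.568) ωy=+61.87

Key-timestep trajectory:
   step    t(s)  obj.x    obj.z    obj.vx   obj.vz 
     65  0.2000   +0.150  +0.010  +0.807  -0.392
    130  0.4000   +0.392  -0.108  +1.615  -0.784
    195  0.6000   +0.796  -0.304  +2.422  -1.176


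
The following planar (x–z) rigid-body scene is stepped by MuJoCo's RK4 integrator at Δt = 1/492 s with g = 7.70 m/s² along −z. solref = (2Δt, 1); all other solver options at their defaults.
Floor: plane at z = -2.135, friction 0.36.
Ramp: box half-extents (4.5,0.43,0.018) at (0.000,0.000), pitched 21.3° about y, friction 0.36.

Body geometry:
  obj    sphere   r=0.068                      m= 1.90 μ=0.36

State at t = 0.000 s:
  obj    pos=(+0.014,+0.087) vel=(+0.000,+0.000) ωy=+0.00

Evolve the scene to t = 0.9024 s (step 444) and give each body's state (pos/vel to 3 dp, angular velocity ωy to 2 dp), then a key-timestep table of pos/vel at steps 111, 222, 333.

State at t = 0.9024 s:
  obj    pos=(+0.772,-0.209) vel=(+1.680,-0.655) ωy=+26.51

Key-timestep trajectory:
   step    t(s)  obj.x    obj.z    obj.vx   obj.vz 
    111  0.2256   +0.061  +0.068  +0.420  -0.164
    222  0.4512   +0.203  +0.013  +0.840  -0.327
    333  0.6768   +0.440  -0.079  +1.260  -0.491


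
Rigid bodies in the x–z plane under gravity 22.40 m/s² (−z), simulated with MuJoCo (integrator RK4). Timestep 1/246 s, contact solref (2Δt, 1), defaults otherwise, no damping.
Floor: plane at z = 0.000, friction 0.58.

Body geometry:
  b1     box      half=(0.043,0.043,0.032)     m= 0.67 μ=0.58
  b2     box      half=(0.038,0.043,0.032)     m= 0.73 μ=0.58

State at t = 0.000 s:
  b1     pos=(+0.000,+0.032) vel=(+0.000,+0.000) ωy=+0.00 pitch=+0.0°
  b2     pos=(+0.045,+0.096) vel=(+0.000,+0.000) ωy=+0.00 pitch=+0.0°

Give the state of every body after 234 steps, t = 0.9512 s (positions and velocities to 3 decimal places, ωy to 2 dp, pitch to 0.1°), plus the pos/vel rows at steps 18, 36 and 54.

State at t = 0.9512 s:
  b1     pos=(+0.000,+0.032) vel=(+0.000,+0.000) ωy=+0.00 pitch=+0.0°
  b2     pos=(+0.084,+0.038) vel=(+0.000,+0.000) ωy=+0.00 pitch=+90.0°

Key-timestep trajectory:
   step    t(s)  b1.x    b1.z    b1.vx   b1.vz   b2.x    b2.z    b2.vx   b2.vz 
     18  0.0732   +0.000  +0.032  +0.000  +0.000   +0.047  +0.096  +0.077  -0.010
     36  0.1463   +0.000  +0.032  -0.001  +0.000   +0.060  +0.091  +0.296  -0.182
     54  0.2195   +0.000  +0.032  +0.000  +0.000   +0.086  +0.038  +0.265  -1.243


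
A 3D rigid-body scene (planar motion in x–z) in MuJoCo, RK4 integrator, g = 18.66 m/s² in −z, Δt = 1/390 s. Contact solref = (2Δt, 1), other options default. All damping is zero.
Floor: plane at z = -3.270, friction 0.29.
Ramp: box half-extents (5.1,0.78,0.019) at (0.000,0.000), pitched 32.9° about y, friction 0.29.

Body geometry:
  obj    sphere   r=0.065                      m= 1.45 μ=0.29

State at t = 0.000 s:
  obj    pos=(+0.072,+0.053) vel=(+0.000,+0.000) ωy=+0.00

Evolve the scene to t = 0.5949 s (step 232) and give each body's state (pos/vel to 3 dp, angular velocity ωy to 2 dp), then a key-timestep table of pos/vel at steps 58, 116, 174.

State at t = 0.5949 s:
  obj    pos=(+1.148,-0.643) vel=(+3.616,-2.339) ωy=+66.24

Key-timestep trajectory:
   step    t(s)  obj.x    obj.z    obj.vx   obj.vz 
     58  0.1487   +0.139  +0.010  +0.904  -0.585
    116  0.2974   +0.341  -0.121  +1.808  -1.170
    174  0.4462   +0.677  -0.338  +2.712  -1.755


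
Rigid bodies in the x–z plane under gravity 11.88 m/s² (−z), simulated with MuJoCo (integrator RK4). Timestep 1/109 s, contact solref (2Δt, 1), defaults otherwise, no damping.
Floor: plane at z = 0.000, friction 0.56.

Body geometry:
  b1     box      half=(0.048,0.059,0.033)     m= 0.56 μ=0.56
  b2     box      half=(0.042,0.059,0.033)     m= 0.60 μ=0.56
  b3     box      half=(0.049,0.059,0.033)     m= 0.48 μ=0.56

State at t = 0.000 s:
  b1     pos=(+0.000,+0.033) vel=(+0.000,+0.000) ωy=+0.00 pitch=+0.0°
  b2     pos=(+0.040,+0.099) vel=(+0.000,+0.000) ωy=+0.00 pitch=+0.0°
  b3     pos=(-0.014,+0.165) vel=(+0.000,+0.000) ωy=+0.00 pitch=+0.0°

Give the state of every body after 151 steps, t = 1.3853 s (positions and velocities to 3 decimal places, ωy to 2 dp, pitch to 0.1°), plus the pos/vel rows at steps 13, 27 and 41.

State at t = 1.3853 s:
  b1     pos=(+0.000,+0.033) vel=(+0.000,+0.000) ωy=+0.00 pitch=+0.0°
  b2     pos=(+0.040,+0.099) vel=(+0.000,+0.000) ωy=+0.00 pitch=+0.1°
  b3     pos=(-0.137,+0.033) vel=(+0.000,+0.000) ωy=+0.00 pitch=+180.0°

Key-timestep trajectory:
   step    t(s)  b1.x    b1.z    b1.vx   b1.vz   b2.x    b2.z    b2.vx   b2.vz   b3.x    b3.z    b3.vx   b3.vz 
     13  0.1193   +0.000  +0.033  +0.001  +0.001   +0.040  +0.099  +0.001  +0.002   -0.028  +0.155  -0.244  -0.247
     27  0.2477   +0.000  +0.033  +0.000  +0.001   +0.040  +0.099  +0.000  +0.000   -0.081  +0.105  -0.591  -0.450
     41  0.3761   +0.000  +0.033  +0.000  +0.000   +0.040  +0.099  +0.000  +0.000   -0.139  +0.028  +0.052  +0.158


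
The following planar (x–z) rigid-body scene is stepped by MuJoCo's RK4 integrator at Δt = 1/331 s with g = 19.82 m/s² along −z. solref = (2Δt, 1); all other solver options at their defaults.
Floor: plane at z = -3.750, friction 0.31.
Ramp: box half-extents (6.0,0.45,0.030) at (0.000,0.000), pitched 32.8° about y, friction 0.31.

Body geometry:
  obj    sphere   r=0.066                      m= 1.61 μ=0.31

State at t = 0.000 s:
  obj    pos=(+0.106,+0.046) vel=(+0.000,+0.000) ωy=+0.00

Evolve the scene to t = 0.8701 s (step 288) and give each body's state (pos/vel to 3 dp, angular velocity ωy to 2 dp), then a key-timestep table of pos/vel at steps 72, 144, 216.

State at t = 0.8701 s:
  obj    pos=(+2.546,-1.527) vel=(+5.609,-3.615) ωy=+101.09

Key-timestep trajectory:
   step    t(s)  obj.x    obj.z    obj.vx   obj.vz 
     72  0.2175   +0.259  -0.052  +1.403  -0.904
    144  0.4350   +0.716  -0.347  +2.805  -1.808
    216  0.6526   +1.479  -0.839  +4.207  -2.711


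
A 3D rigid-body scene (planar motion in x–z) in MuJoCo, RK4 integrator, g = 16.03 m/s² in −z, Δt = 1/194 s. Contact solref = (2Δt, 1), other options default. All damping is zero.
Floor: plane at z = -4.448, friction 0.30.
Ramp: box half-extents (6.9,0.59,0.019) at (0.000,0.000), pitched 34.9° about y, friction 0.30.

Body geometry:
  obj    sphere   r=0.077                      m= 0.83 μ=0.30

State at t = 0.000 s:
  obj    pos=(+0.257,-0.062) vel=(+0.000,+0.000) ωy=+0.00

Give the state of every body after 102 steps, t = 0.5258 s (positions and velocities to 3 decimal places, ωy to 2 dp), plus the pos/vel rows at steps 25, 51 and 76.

State at t = 0.5258 s:
  obj    pos=(+1.000,-0.580) vel=(+2.825,-1.971) ωy=+44.71

Key-timestep trajectory:
   step    t(s)  obj.x    obj.z    obj.vx   obj.vz 
     25  0.1289   +0.302  -0.093  +0.693  -0.483
     51  0.2629   +0.443  -0.192  +1.413  -0.986
     76  0.3918   +0.669  -0.350  +2.105  -1.469


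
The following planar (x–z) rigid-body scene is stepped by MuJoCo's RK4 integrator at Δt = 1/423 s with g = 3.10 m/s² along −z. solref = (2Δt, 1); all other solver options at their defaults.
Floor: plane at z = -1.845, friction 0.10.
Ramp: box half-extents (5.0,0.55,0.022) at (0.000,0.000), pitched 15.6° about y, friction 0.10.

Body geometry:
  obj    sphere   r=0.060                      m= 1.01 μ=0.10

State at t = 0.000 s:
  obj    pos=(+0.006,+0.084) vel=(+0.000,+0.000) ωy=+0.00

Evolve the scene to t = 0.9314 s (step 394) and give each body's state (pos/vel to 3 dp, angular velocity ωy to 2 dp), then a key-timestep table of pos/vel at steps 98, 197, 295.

State at t = 0.9314 s:
  obj    pos=(+0.255,+0.014) vel=(+0.534,-0.149) ωy=+9.24

Key-timestep trajectory:
   step    t(s)  obj.x    obj.z    obj.vx   obj.vz 
     98  0.2317   +0.021  +0.079  +0.133  -0.037
    197  0.4657   +0.068  +0.066  +0.267  -0.075
    295  0.6974   +0.145  +0.045  +0.400  -0.112


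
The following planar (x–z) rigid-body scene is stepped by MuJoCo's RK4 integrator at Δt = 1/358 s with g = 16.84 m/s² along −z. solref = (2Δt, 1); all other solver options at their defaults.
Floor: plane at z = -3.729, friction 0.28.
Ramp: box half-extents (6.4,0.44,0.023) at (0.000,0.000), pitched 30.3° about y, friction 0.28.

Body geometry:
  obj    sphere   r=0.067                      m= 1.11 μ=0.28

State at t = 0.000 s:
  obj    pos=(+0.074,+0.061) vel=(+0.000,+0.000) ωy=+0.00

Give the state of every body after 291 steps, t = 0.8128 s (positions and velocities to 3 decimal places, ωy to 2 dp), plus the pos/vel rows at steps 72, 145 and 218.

State at t = 0.8128 s:
  obj    pos=(+1.805,-0.951) vel=(+4.259,-2.489) ωy=+73.62

Key-timestep trajectory:
   step    t(s)  obj.x    obj.z    obj.vx   obj.vz 
     72  0.2011   +0.180  -0.001  +1.054  -0.616
    145  0.4050   +0.504  -0.190  +2.122  -1.240
    218  0.6089   +1.046  -0.507  +3.191  -1.865


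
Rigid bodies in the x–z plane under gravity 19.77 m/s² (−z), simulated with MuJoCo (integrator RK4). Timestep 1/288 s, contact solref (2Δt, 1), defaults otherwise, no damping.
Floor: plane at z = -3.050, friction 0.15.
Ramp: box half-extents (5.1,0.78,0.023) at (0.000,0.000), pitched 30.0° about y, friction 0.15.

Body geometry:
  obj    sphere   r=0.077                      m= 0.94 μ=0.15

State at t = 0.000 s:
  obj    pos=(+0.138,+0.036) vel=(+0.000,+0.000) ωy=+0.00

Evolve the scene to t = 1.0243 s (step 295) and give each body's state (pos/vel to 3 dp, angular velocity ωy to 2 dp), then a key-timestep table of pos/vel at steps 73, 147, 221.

State at t = 1.0243 s:
  obj    pos=(+3.462,-1.883) vel=(+6.495,-3.737) ωy=+85.44

Key-timestep trajectory:
   step    t(s)  obj.x    obj.z    obj.vx   obj.vz 
     73  0.2535   +0.341  -0.082  +1.604  -0.933
    147  0.5104   +0.963  -0.441  +3.234  -1.868
    221  0.7674   +2.004  -1.041  +4.867  -2.794


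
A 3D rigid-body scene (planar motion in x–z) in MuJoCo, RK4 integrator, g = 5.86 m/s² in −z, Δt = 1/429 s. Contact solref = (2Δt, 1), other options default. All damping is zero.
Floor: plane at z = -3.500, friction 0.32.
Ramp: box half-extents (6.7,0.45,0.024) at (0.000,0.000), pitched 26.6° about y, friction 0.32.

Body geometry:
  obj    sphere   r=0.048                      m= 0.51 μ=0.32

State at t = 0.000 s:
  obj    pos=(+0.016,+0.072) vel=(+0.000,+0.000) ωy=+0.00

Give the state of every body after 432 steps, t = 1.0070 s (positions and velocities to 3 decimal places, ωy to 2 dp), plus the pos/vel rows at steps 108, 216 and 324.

State at t = 1.0070 s:
  obj    pos=(+0.866,-0.353) vel=(+1.688,-0.845) ωy=+39.32

Key-timestep trajectory:
   step    t(s)  obj.x    obj.z    obj.vx   obj.vz 
    108  0.2517   +0.069  +0.046  +0.422  -0.211
    216  0.5035   +0.229  -0.034  +0.844  -0.423
    324  0.7552   +0.494  -0.167  +1.266  -0.634


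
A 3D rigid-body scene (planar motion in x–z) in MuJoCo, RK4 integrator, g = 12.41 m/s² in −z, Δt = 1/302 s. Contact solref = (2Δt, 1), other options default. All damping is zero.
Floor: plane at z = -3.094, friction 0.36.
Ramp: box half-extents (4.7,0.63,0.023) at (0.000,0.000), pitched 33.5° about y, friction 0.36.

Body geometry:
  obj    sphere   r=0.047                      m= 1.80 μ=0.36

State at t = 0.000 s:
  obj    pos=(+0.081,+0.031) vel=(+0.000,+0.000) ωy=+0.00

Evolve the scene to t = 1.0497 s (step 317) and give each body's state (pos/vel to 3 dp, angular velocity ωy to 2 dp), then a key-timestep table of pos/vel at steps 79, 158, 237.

State at t = 1.0497 s:
  obj    pos=(+2.328,-1.457) vel=(+4.282,-2.835) ωy=+109.25

Key-timestep trajectory:
   step    t(s)  obj.x    obj.z    obj.vx   obj.vz 
     79  0.2616   +0.220  -0.062  +1.067  -0.706
    158  0.5232   +0.639  -0.339  +2.135  -1.413
    237  0.7848   +1.337  -0.801  +3.202  -2.119


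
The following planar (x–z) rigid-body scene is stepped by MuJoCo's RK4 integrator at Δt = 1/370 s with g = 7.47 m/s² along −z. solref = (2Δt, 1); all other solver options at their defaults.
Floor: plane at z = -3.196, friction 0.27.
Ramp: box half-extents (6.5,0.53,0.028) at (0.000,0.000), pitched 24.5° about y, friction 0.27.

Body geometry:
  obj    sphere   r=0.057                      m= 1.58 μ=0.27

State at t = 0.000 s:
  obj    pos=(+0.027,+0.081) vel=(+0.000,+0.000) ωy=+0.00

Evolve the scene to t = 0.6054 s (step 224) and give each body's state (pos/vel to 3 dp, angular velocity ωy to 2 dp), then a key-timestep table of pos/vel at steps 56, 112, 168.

State at t = 0.6054 s:
  obj    pos=(+0.396,-0.087) vel=(+1.219,-0.556) ωy=+23.50

Key-timestep trajectory:
   step    t(s)  obj.x    obj.z    obj.vx   obj.vz 
     56  0.1514   +0.050  +0.071  +0.305  -0.139
    112  0.3027   +0.119  +0.039  +0.610  -0.278
    168  0.4541   +0.235  -0.014  +0.914  -0.417


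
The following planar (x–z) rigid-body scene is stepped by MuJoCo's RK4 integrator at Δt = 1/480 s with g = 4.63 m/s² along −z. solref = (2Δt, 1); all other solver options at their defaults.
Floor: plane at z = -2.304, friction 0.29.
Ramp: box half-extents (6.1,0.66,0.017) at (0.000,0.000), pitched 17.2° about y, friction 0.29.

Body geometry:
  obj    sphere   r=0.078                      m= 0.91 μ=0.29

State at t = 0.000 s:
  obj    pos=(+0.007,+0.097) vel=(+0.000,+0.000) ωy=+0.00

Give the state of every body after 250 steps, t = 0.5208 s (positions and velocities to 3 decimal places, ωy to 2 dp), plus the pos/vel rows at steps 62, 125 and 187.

State at t = 0.5208 s:
  obj    pos=(+0.134,+0.058) vel=(+0.487,-0.151) ωy=+6.53

Key-timestep trajectory:
   step    t(s)  obj.x    obj.z    obj.vx   obj.vz 
     62  0.1292   +0.015  +0.095  +0.121  -0.037
    125  0.2604   +0.039  +0.087  +0.243  -0.075
    187  0.3896   +0.078  +0.075  +0.364  -0.113


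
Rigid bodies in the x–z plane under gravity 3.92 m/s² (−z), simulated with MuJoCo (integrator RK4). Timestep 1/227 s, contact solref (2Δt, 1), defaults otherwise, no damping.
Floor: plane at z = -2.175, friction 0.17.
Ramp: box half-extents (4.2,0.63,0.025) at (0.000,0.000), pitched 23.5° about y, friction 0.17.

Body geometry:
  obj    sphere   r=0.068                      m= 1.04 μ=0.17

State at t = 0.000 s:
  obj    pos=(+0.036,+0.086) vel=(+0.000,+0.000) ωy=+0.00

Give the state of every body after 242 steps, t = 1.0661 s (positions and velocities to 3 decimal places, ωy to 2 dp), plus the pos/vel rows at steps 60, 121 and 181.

State at t = 1.0661 s:
  obj    pos=(+0.618,-0.167) vel=(+1.092,-0.475) ωy=+17.50

Key-timestep trajectory:
   step    t(s)  obj.x    obj.z    obj.vx   obj.vz 
     60  0.2643   +0.072  +0.070  +0.271  -0.118
    121  0.5330   +0.181  +0.023  +0.546  -0.237
    181  0.7974   +0.362  -0.056  +0.816  -0.355


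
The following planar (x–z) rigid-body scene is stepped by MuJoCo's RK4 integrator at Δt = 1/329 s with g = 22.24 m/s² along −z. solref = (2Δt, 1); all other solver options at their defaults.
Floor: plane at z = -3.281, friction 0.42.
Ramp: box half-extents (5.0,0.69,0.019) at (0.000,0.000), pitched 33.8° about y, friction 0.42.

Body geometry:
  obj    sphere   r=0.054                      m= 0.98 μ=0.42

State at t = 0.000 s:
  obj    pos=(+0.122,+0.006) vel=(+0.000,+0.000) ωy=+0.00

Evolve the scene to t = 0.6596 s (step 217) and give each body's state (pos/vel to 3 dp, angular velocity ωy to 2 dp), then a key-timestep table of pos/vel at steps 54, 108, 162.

State at t = 0.6596 s:
  obj    pos=(+1.720,-1.063) vel=(+4.844,-3.243) ωy=+107.92

Key-timestep trajectory:
   step    t(s)  obj.x    obj.z    obj.vx   obj.vz 
     54  0.1641   +0.221  -0.060  +1.206  -0.807
    108  0.3283   +0.518  -0.259  +2.411  -1.614
    162  0.4924   +1.012  -0.590  +3.616  -2.421


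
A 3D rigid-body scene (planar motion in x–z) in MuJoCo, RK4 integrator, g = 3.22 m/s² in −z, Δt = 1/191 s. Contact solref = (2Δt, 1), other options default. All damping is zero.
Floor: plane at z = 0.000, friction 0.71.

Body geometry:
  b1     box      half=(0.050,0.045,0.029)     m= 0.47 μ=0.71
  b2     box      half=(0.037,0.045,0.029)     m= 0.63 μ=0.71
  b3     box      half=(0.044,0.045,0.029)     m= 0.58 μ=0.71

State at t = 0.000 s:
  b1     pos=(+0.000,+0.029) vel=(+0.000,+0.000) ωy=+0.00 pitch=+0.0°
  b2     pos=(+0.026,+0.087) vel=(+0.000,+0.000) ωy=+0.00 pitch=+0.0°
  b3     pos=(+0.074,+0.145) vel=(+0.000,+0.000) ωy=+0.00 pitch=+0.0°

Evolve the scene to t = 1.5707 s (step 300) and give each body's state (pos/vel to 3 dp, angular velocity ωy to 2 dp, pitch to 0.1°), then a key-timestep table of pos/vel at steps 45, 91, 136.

State at t = 1.5707 s:
  b1     pos=(+0.000,+0.029) vel=(+0.000,+0.000) ωy=+0.00 pitch=+0.0°
  b2     pos=(+0.026,+0.087) vel=(+0.000,+0.000) ωy=+0.00 pitch=+0.0°
  b3     pos=(+0.094,+0.044) vel=(+0.000,+0.000) ωy=+0.00 pitch=+90.0°

Key-timestep trajectory:
   step    t(s)  b1.x    b1.z    b1.vx   b1.vz   b2.x    b2.z    b2.vx   b2.vz   b3.x    b3.z    b3.vx   b3.vz 
     45  0.2356   +0.000  +0.029  +0.000  +0.000   +0.026  +0.087  +0.000  +0.000   +0.089  +0.133  +0.115  -0.174
     91  0.4764   +0.000  +0.029  +0.000  +0.000   +0.026  +0.087  +0.000  +0.000   +0.112  +0.051  +0.005  +0.013
    136  0.7120   +0.000  +0.029  +0.000  +0.000   +0.026  +0.087  +0.000  +0.000   +0.097  +0.046  -0.143  -0.080


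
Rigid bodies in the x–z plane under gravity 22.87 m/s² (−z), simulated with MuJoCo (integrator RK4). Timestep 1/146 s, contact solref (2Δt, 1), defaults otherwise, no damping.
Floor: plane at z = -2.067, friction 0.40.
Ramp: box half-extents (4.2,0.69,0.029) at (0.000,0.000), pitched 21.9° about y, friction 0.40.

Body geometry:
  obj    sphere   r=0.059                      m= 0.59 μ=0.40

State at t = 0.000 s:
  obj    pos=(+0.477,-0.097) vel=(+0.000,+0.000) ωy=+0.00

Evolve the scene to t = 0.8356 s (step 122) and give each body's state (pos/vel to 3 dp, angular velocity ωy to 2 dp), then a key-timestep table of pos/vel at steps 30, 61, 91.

State at t = 0.8356 s:
  obj    pos=(+2.451,-0.890) vel=(+4.724,-1.899) ωy=+86.28

Key-timestep trajectory:
   step    t(s)  obj.x    obj.z    obj.vx   obj.vz 
     30  0.2055   +0.596  -0.145  +1.162  -0.467
     61  0.4178   +0.971  -0.295  +2.362  -0.950
     91  0.6233   +1.575  -0.538  +3.523  -1.416


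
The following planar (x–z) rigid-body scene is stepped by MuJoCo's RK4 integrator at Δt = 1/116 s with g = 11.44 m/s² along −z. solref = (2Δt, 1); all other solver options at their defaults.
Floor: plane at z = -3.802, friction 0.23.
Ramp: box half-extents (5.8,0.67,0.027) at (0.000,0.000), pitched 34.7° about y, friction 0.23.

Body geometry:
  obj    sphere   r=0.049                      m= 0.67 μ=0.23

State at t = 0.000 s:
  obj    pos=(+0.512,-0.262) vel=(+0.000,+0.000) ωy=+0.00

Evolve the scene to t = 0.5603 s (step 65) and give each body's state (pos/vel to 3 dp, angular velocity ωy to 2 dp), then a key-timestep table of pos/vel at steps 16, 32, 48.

State at t = 0.5603 s:
  obj    pos=(+1.113,-0.678) vel=(+2.144,-1.484) ωy=+53.15

Key-timestep trajectory:
   step    t(s)  obj.x    obj.z    obj.vx   obj.vz 
     16  0.1379   +0.548  -0.287  +0.528  -0.366
     32  0.2759   +0.658  -0.363  +1.056  -0.731
     48  0.4138   +0.840  -0.489  +1.583  -1.096


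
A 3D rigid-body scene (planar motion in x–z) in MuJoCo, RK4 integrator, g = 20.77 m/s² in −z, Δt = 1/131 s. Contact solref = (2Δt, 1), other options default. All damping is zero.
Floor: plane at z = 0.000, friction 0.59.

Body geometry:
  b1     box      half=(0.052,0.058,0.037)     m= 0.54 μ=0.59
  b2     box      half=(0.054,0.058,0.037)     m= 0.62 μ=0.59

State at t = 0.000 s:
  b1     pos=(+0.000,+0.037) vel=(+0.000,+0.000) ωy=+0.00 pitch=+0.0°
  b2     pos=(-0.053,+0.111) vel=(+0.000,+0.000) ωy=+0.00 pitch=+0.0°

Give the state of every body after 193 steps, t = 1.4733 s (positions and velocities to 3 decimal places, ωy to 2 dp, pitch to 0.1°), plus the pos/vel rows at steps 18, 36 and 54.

State at t = 1.4733 s:
  b1     pos=(+0.000,+0.037) vel=(+0.000,+0.000) ωy=+0.00 pitch=+0.0°
  b2     pos=(-0.103,+0.054) vel=(+0.000,+0.000) ωy=+0.00 pitch=-90.0°

Key-timestep trajectory:
   step    t(s)  b1.x    b1.z    b1.vx   b1.vz   b2.x    b2.z    b2.vx   b2.vz 
     18  0.1374   +0.000  +0.037  +0.000  +0.000   -0.057  +0.110  -0.081  -0.010
     36  0.2748   +0.000  +0.037  +0.000  +0.001   -0.090  +0.082  -0.370  -0.907
     54  0.4122   +0.000  +0.037  +0.000  +0.000   -0.101  +0.053  +0.131  +0.012


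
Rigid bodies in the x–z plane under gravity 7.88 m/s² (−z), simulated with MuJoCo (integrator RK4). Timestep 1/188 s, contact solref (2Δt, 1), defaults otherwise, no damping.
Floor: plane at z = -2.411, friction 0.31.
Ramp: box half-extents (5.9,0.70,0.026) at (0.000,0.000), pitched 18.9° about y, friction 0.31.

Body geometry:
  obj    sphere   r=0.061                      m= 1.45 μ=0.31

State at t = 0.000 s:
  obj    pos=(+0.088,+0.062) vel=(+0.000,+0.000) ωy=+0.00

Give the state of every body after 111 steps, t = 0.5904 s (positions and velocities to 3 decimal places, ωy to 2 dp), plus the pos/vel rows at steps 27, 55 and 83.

State at t = 0.5904 s:
  obj    pos=(+0.389,-0.041) vel=(+1.018,-0.349) ωy=+17.64

Key-timestep trajectory:
   step    t(s)  obj.x    obj.z    obj.vx   obj.vz 
     27  0.1436   +0.106  +0.056  +0.248  -0.085
     55  0.2926   +0.162  +0.037  +0.505  -0.173
     83  0.4415   +0.256  +0.004  +0.762  -0.261


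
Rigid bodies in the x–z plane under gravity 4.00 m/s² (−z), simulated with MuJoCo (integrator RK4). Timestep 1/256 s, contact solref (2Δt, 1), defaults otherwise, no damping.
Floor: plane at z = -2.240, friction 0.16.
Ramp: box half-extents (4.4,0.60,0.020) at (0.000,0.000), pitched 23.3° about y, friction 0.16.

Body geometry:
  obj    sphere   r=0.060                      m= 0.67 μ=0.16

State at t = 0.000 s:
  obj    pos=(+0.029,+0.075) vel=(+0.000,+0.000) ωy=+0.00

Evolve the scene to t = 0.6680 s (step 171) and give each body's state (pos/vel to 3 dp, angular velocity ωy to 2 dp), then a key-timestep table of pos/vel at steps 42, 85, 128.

State at t = 0.6680 s:
  obj    pos=(+0.261,-0.025) vel=(+0.693,-0.299) ωy=+12.58

Key-timestep trajectory:
   step    t(s)  obj.x    obj.z    obj.vx   obj.vz 
     42  0.1641   +0.043  +0.069  +0.170  -0.073
     85  0.3320   +0.086  +0.050  +0.345  -0.148
    128  0.5000   +0.159  +0.019  +0.519  -0.224


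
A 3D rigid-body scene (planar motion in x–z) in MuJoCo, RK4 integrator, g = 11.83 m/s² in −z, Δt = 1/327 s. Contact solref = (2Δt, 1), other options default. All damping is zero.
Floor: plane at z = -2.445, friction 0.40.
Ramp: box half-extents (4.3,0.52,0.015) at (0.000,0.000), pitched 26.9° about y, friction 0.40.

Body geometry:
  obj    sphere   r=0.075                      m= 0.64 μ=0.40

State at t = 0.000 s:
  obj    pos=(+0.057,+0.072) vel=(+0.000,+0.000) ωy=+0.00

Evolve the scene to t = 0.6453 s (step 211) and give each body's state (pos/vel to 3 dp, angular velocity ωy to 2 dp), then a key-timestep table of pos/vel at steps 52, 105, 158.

State at t = 0.6453 s:
  obj    pos=(+0.767,-0.288) vel=(+2.200,-1.116) ωy=+32.89

Key-timestep trajectory:
   step    t(s)  obj.x    obj.z    obj.vx   obj.vz 
     52  0.1590   +0.100  +0.050  +0.542  -0.275
    105  0.3211   +0.233  -0.017  +1.095  -0.555
    158  0.4832   +0.455  -0.130  +1.647  -0.836


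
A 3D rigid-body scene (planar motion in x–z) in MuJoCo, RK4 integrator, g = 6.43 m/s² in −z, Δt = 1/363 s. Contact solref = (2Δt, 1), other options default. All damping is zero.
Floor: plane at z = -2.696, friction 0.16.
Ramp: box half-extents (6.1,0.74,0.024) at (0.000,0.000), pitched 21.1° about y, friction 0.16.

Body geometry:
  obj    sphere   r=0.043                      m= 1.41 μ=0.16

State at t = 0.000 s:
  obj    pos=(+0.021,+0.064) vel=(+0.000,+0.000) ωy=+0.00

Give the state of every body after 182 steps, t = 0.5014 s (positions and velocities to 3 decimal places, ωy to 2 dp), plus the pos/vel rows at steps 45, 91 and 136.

State at t = 0.5014 s:
  obj    pos=(+0.215,-0.011) vel=(+0.773,-0.298) ωy=+19.27

Key-timestep trajectory:
   step    t(s)  obj.x    obj.z    obj.vx   obj.vz 
     45  0.1240   +0.033  +0.059  +0.191  -0.074
     91  0.2507   +0.069  +0.045  +0.387  -0.149
    136  0.3747   +0.129  +0.022  +0.578  -0.223


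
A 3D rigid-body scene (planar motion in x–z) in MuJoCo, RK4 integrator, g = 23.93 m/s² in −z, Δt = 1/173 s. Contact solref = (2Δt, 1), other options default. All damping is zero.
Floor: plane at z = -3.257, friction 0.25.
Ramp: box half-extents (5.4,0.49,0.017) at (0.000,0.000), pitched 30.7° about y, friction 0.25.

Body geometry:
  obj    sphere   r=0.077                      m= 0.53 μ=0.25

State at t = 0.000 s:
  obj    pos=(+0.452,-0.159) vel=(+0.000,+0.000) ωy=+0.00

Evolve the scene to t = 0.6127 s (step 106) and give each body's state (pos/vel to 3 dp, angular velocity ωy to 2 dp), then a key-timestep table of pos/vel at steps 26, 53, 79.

State at t = 0.6127 s:
  obj    pos=(+1.861,-0.996) vel=(+4.598,-2.730) ωy=+69.41

Key-timestep trajectory:
   step    t(s)  obj.x    obj.z    obj.vx   obj.vz 
     26  0.1503   +0.537  -0.209  +1.128  -0.670
     53  0.3064   +0.804  -0.368  +2.299  -1.365
     79  0.4566   +1.235  -0.624  +3.427  -2.035


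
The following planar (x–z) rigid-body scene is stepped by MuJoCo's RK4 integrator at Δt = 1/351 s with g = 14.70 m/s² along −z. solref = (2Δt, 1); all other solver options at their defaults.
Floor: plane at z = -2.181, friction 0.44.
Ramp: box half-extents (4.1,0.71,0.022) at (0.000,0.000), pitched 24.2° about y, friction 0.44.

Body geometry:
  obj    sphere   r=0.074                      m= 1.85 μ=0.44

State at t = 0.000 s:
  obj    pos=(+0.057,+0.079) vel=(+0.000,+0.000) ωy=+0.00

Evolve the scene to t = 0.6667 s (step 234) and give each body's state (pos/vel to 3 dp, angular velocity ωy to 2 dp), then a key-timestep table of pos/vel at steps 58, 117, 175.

State at t = 0.6667 s:
  obj    pos=(+0.930,-0.313) vel=(+2.617,-1.176) ωy=+38.77

Key-timestep trajectory:
   step    t(s)  obj.x    obj.z    obj.vx   obj.vz 
     58  0.1652   +0.111  +0.055  +0.649  -0.292
    117  0.3333   +0.275  -0.019  +1.309  -0.588
    175  0.4986   +0.545  -0.140  +1.957  -0.880


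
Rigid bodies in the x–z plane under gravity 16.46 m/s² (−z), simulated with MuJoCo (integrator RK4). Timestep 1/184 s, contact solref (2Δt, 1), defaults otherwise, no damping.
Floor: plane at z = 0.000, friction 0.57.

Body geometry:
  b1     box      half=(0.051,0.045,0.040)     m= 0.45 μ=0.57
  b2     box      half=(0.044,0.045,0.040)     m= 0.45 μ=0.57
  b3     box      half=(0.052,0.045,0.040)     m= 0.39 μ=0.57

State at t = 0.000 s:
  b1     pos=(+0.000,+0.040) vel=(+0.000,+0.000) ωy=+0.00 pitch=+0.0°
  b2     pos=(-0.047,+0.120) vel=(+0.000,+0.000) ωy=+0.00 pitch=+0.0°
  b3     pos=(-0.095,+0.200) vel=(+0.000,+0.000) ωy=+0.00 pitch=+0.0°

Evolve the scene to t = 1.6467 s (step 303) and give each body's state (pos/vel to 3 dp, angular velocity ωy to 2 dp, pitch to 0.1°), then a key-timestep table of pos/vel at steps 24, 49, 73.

State at t = 1.6467 s:
  b1     pos=(+0.000,+0.040) vel=(+0.000,+0.000) ωy=+0.00 pitch=+0.0°
  b2     pos=(-0.100,+0.044) vel=(+0.000,+0.000) ωy=+0.00 pitch=-90.0°
  b3     pos=(-0.318,+0.040) vel=(+0.000,+0.000) ωy=+0.00 pitch=+180.0°

Key-timestep trajectory:
   step    t(s)  b1.x    b1.z    b1.vx   b1.vz   b2.x    b2.z    b2.vx   b2.vz   b3.x    b3.z    b3.vx   b3.vz 
     24  0.1304   +0.000  +0.040  +0.002  +0.000   -0.060  +0.119  -0.229  -0.054   -0.131  +0.179  -0.578  -0.458
     49  0.2663   +0.000  +0.040  +0.000  +0.000   -0.107  +0.042  +0.016  -0.590   -0.229  +0.053  -0.547  +0.450
     73  0.3967   +0.000  +0.040  +0.000  +0.000   -0.100  +0.044  +0.000  +0.000   -0.295  +0.057  -0.571  -0.318


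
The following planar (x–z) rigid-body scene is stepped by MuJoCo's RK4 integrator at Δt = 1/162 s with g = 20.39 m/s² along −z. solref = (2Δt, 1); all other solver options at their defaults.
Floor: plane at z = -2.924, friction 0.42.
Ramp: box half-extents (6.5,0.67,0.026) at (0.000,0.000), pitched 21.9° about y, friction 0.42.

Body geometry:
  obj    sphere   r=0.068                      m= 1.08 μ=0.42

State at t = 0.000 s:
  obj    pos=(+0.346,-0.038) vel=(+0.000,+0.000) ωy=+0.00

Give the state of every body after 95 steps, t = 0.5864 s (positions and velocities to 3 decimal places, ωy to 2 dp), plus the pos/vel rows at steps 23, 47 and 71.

State at t = 0.5864 s:
  obj    pos=(+1.213,-0.386) vel=(+2.956,-1.188) ωy=+46.83

Key-timestep trajectory:
   step    t(s)  obj.x    obj.z    obj.vx   obj.vz 
     23  0.1420   +0.397  -0.058  +0.716  -0.288
     47  0.2901   +0.558  -0.123  +1.462  -0.588
     71  0.4383   +0.830  -0.232  +2.209  -0.888


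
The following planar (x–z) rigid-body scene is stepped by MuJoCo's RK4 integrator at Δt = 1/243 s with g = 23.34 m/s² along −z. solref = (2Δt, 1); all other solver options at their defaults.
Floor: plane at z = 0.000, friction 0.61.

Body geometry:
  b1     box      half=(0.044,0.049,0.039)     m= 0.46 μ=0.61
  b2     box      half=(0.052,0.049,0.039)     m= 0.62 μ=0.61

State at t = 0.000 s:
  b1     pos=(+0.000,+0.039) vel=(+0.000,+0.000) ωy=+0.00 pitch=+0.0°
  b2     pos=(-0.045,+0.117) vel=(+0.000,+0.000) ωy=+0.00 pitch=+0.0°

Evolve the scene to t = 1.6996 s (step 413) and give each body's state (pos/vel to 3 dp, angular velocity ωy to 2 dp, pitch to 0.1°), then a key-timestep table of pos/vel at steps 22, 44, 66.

State at t = 1.6996 s:
  b1     pos=(+0.000,+0.039) vel=(+0.000,+0.000) ωy=+0.00 pitch=+0.0°
  b2     pos=(-0.094,+0.052) vel=(+0.000,+0.000) ωy=+0.00 pitch=-90.0°

Key-timestep trajectory:
   step    t(s)  b1.x    b1.z    b1.vx   b1.vz   b2.x    b2.z    b2.vx   b2.vz 
     22  0.0905   +0.000  +0.039  +0.000  +0.000   -0.047  +0.117  -0.045  -0.003
     44  0.1811   +0.000  +0.039  +0.001  +0.000   -0.057  +0.115  -0.215  -0.094
     66  0.2716   +0.000  +0.039  +0.000  +0.000   -0.089  +0.073  -0.426  -1.245


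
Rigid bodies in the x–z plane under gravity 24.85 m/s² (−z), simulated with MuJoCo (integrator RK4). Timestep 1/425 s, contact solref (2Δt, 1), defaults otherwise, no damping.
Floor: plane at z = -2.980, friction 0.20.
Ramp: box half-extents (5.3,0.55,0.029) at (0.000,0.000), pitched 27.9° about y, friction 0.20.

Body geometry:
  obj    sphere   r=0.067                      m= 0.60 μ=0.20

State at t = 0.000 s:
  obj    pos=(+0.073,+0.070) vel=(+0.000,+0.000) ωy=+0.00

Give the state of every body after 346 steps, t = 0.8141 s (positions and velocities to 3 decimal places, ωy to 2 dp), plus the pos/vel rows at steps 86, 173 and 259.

State at t = 0.8141 s:
  obj    pos=(+2.506,-1.218) vel=(+5.976,-3.164) ωy=+100.91

Key-timestep trajectory:
   step    t(s)  obj.x    obj.z    obj.vx   obj.vz 
     86  0.2024   +0.223  -0.010  +1.486  -0.787
    173  0.4071   +0.681  -0.252  +2.988  -1.582
    259  0.6094   +1.436  -0.652  +4.474  -2.369


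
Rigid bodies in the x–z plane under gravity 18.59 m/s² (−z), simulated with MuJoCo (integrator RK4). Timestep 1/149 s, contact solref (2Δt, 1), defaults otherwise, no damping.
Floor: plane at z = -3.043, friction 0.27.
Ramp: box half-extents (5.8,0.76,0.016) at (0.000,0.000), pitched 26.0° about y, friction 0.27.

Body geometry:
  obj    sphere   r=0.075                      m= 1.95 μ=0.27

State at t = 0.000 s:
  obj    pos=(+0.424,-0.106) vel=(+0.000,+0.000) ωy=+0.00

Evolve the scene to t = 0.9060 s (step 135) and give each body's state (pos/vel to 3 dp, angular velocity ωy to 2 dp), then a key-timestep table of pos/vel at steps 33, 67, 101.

State at t = 0.9060 s:
  obj    pos=(+2.572,-1.153) vel=(+4.740,-2.312) ωy=+70.30

Key-timestep trajectory:
   step    t(s)  obj.x    obj.z    obj.vx   obj.vz 
     33  0.2215   +0.553  -0.168  +1.159  -0.565
     67  0.4497   +0.953  -0.364  +2.353  -1.148
    101  0.6779   +1.626  -0.692  +3.547  -1.730


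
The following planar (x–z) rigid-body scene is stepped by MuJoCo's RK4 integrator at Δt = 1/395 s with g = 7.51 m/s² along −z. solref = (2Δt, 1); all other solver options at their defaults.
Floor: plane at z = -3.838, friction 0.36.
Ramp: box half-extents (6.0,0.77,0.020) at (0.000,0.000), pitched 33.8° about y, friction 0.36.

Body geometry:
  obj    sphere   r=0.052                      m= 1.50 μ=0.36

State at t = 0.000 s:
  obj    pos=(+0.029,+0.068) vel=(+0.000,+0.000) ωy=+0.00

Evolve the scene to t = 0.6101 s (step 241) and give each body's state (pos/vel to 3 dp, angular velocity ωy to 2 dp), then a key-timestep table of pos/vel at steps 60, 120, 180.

State at t = 0.6101 s:
  obj    pos=(+0.490,-0.242) vel=(+1.513,-1.013) ωy=+35.01

Key-timestep trajectory:
   step    t(s)  obj.x    obj.z    obj.vx   obj.vz 
     60  0.1519   +0.057  +0.048  +0.377  -0.252
    120  0.3038   +0.143  -0.009  +0.753  -0.504
    180  0.4557   +0.286  -0.105  +1.130  -0.757
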